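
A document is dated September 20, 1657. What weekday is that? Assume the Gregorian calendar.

Doomsday rule: the anchor day for the 1600s is Tuesday. For year 57: 57÷12 = 4 r 9, and 9÷4 = 2, so 4+9+2 = 15.
Tuesday + 15 ≡ Wednesday — that's 1657's doomsday.
In September the doomsday date is Sep 5.
Sep 20 is 15 days after Sep 5; 15 mod 7 = 1, so Wednesday + 1 = Thursday.

Thursday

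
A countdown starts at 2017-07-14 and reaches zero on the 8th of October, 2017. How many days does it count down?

Jul 14, 2017 → Aug 14, 2017: 31 days (July has 31).
Aug 14, 2017 → Sep 14, 2017: 31 days (August has 31).
Sep 14, 2017 → Oct 8, 2017: 24 days.
Total: 86 days.

86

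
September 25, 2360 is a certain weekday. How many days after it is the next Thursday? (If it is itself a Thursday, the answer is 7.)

4

Sep 25, 2360 is a Sunday.
From Sunday to the next Thursday is 4 days.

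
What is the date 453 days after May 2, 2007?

+366 (one year; includes Feb 29, 2008) → May 2, 2008 (87 left).
May has 31 days: +30 → Jun 1, 2008 (57 left).
Jun has 30 days: +30 → Jul 1, 2008 (27 left).
+27 → Jul 28, 2008.

July 28, 2008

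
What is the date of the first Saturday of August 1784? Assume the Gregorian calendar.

August 1, 1784 is a Sunday.
The first Saturday is therefore August 7 (6 days later).

August 7, 1784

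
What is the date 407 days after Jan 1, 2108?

+366 (one year; includes Feb 29, 2108) → Jan 1, 2109 (41 left).
Jan has 31 days: +31 → Feb 1, 2109 (10 left).
+10 → Feb 11, 2109.

February 11, 2109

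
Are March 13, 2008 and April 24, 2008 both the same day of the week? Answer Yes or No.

From Mar 13, 2008 to Apr 24, 2008 is 42 days.
42 mod 7 = 0, so they are the same weekday.
(Mar 13, 2008 is a Thursday; Apr 24, 2008 is a Thursday.)

Yes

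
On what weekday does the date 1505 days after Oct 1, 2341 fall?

First find the weekday of Oct 1, 2341. Doomsday rule: the anchor day for the 2300s is Wednesday. For year 41: 41÷12 = 3 r 5, and 5÷4 = 1, so 3+5+1 = 9.
Wednesday + 9 ≡ Friday — that's 2341's doomsday.
In October the doomsday date is Oct 10.
Oct 1 is 9 days before Oct 10; 9 mod 7 = 2, so Friday − 2 = Wednesday.
1505 mod 7 = 0, so 1505 days after a Wednesday is Wednesday + 0 = Wednesday.

Wednesday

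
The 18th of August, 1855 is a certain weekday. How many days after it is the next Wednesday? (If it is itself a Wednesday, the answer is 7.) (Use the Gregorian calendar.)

Aug 18, 1855 is a Saturday.
From Saturday to the next Wednesday is 4 days.

4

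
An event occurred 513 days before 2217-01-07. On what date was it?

August 13, 2215

−366 (one year; includes Feb 29, 2216) → Jan 7, 2216 (147 left).
−7 → Dec 31, 2215 (end of Dec, 31 days; 140 left).
−31 → Nov 30, 2215 (end of Nov, 30 days; 109 left).
−30 → Oct 31, 2215 (end of Oct, 31 days; 79 left).
−31 → Sep 30, 2215 (end of Sep, 30 days; 48 left).
−30 → Aug 31, 2215 (end of Aug, 31 days; 18 left).
−18 → Aug 13, 2215.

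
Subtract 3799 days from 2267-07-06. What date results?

February 9, 2257

−365 (one year) → Jul 6, 2266 (3434 left).
−365 (one year) → Jul 6, 2265 (3069 left).
−365 (one year) → Jul 6, 2264 (2704 left).
−366 (one year; includes Feb 29, 2264) → Jul 6, 2263 (2338 left).
−365 (one year) → Jul 6, 2262 (1973 left).
−365 (one year) → Jul 6, 2261 (1608 left).
−365 (one year) → Jul 6, 2260 (1243 left).
−366 (one year; includes Feb 29, 2260) → Jul 6, 2259 (877 left).
−365 (one year) → Jul 6, 2258 (512 left).
−365 (one year) → Jul 6, 2257 (147 left).
−6 → Jun 30, 2257 (end of Jun, 30 days; 141 left).
−30 → May 31, 2257 (end of May, 31 days; 111 left).
−31 → Apr 30, 2257 (end of Apr, 30 days; 80 left).
−30 → Mar 31, 2257 (end of Mar, 31 days; 50 left).
−31 → Feb 28, 2257 (end of Feb, 28 days; 19 left).
−19 → Feb 9, 2257.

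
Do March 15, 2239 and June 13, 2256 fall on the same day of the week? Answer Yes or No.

From Mar 15, 2239 to Jun 13, 2256 is 6300 days.
6300 mod 7 = 0, so they are the same weekday.
(Mar 15, 2239 is a Friday; Jun 13, 2256 is a Friday.)

Yes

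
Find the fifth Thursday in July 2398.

July 30, 2398

July 1, 2398 is a Wednesday.
The first Thursday is therefore July 2 (1 days later).
The fifth Thursday is 2 + 4×7 = July 30.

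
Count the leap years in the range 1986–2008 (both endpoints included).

Multiples of 4 in [1986,2008]: 6.
Of those, multiples of 100: 1 (not leap unless ÷400).
Multiples of 400: 1.
Leap years = 6 − 1 + 1 = 6.

6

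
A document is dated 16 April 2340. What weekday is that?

Tuesday

Doomsday rule: the anchor day for the 2300s is Wednesday. For year 40: 40÷12 = 3 r 4, and 4÷4 = 1, so 3+4+1 = 8.
Wednesday + 8 ≡ Thursday — that's 2340's doomsday.
In April the doomsday date is Apr 4.
Apr 16 is 12 days after Apr 4; 12 mod 7 = 5, so Thursday + 5 = Tuesday.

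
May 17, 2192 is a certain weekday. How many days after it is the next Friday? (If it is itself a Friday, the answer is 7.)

1

May 17, 2192 is a Thursday.
From Thursday to the next Friday is 1 day.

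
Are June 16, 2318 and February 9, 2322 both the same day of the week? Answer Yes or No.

From Jun 16, 2318 to Feb 9, 2322 is 1334 days.
1334 mod 7 = 4, so they are different weekdays.
(Jun 16, 2318 is a Sunday; Feb 9, 2322 is a Thursday.)

No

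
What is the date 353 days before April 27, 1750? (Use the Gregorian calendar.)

−27 → Mar 31, 1750 (end of Mar, 31 days; 326 left).
−31 → Feb 28, 1750 (end of Feb, 28 days; 295 left).
−28 → Jan 31, 1750 (end of Jan, 31 days; 267 left).
−31 → Dec 31, 1749 (end of Dec, 31 days; 236 left).
−31 → Nov 30, 1749 (end of Nov, 30 days; 205 left).
−30 → Oct 31, 1749 (end of Oct, 31 days; 175 left).
−31 → Sep 30, 1749 (end of Sep, 30 days; 144 left).
−30 → Aug 31, 1749 (end of Aug, 31 days; 114 left).
−31 → Jul 31, 1749 (end of Jul, 31 days; 83 left).
−31 → Jun 30, 1749 (end of Jun, 30 days; 52 left).
−30 → May 31, 1749 (end of May, 31 days; 22 left).
−22 → May 9, 1749.

May 9, 1749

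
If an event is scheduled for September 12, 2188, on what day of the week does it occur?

Friday

January 1, 2188 is a Tuesday.
Jan 1, 2188 → Feb 1, 2188: 31 days (January has 31).
Feb 1, 2188 → Mar 1, 2188: 29 days (February has 29).
Mar 1, 2188 → Apr 1, 2188: 31 days (March has 31).
Apr 1, 2188 → May 1, 2188: 30 days (April has 30).
May 1, 2188 → Jun 1, 2188: 31 days (May has 31).
Jun 1, 2188 → Jul 1, 2188: 30 days (June has 30).
Jul 1, 2188 → Aug 1, 2188: 31 days (July has 31).
Aug 1, 2188 → Sep 1, 2188: 31 days (August has 31).
Sep 1, 2188 → Sep 12, 2188: 11 days.
Total: 255 days.
255 mod 7 = 3, so Tuesday + 3 = Friday.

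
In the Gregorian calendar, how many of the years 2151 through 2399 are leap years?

60

Multiples of 4 in [2151,2399]: 62.
Of those, multiples of 100: 2 (not leap unless ÷400).
Multiples of 400: 0.
Leap years = 62 − 2 + 0 = 60.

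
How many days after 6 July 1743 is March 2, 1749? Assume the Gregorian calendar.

Jul 6, 1743 → Jul 6, 1744: 366 days (Feb 29, 1744 is in that span).
Jul 6, 1744 → Jul 6, 1745: 365 days.
Jul 6, 1745 → Jul 6, 1746: 365 days.
Jul 6, 1746 → Jul 6, 1747: 365 days.
Jul 6, 1747 → Jul 6, 1748: 366 days (Feb 29, 1748 is in that span).
Jul 6, 1748 → Aug 6, 1748: 31 days (July has 31).
Aug 6, 1748 → Sep 6, 1748: 31 days (August has 31).
Sep 6, 1748 → Oct 6, 1748: 30 days (September has 30).
Oct 6, 1748 → Nov 6, 1748: 31 days (October has 31).
Nov 6, 1748 → Dec 6, 1748: 30 days (November has 30).
Dec 6, 1748 → Jan 6, 1749: 31 days (December has 31).
Jan 6, 1749 → Feb 6, 1749: 31 days (January has 31).
Feb 6, 1749 → Mar 2, 1749: 24 days.
Total: 2066 days.

2066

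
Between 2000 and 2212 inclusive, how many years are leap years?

52

Multiples of 4 in [2000,2212]: 54.
Of those, multiples of 100: 3 (not leap unless ÷400).
Multiples of 400: 1.
Leap years = 54 − 3 + 1 = 52.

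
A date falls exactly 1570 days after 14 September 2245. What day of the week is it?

Sep 14, 2245 is a Sunday.
1570 mod 7 = 2, so 1570 days after a Sunday is Sunday + 2 = Tuesday.

Tuesday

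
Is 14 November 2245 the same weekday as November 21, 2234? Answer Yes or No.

From Nov 21, 2234 to Nov 14, 2245 is 4011 days.
4011 mod 7 = 0, so they are the same weekday.
(Nov 21, 2234 is a Friday; Nov 14, 2245 is a Friday.)

Yes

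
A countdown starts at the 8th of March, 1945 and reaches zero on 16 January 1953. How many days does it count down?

2871

Mar 8, 1945 → Mar 8, 1946: 365 days.
Mar 8, 1946 → Mar 8, 1947: 365 days.
Mar 8, 1947 → Mar 8, 1948: 366 days (Feb 29, 1948 is in that span).
Mar 8, 1948 → Mar 8, 1949: 365 days.
Mar 8, 1949 → Mar 8, 1950: 365 days.
Mar 8, 1950 → Mar 8, 1951: 365 days.
Mar 8, 1951 → Mar 8, 1952: 366 days (Feb 29, 1952 is in that span).
Mar 8, 1952 → Apr 8, 1952: 31 days (March has 31).
Apr 8, 1952 → May 8, 1952: 30 days (April has 30).
May 8, 1952 → Jun 8, 1952: 31 days (May has 31).
Jun 8, 1952 → Jul 8, 1952: 30 days (June has 30).
Jul 8, 1952 → Aug 8, 1952: 31 days (July has 31).
Aug 8, 1952 → Sep 8, 1952: 31 days (August has 31).
Sep 8, 1952 → Oct 8, 1952: 30 days (September has 30).
Oct 8, 1952 → Nov 8, 1952: 31 days (October has 31).
Nov 8, 1952 → Dec 8, 1952: 30 days (November has 30).
Dec 8, 1952 → Jan 8, 1953: 31 days (December has 31).
Jan 8, 1953 → Jan 16, 1953: 8 days.
Total: 2871 days.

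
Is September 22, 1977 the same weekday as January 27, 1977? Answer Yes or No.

Yes

From Jan 27, 1977 to Sep 22, 1977 is 238 days.
238 mod 7 = 0, so they are the same weekday.
(Jan 27, 1977 is a Thursday; Sep 22, 1977 is a Thursday.)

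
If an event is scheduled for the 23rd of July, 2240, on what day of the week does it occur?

Thursday

Doomsday rule: the anchor day for the 2200s is Friday. For year 40: 40÷12 = 3 r 4, and 4÷4 = 1, so 3+4+1 = 8.
Friday + 8 ≡ Saturday — that's 2240's doomsday.
In July the doomsday date is Jul 11.
Jul 23 is 12 days after Jul 11; 12 mod 7 = 5, so Saturday + 5 = Thursday.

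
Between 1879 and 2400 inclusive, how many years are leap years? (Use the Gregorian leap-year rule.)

127

Multiples of 4 in [1879,2400]: 131.
Of those, multiples of 100: 6 (not leap unless ÷400).
Multiples of 400: 2.
Leap years = 131 − 6 + 2 = 127.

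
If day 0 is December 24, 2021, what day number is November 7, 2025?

Dec 24, 2021 → Dec 24, 2022: 365 days.
Dec 24, 2022 → Dec 24, 2023: 365 days.
Dec 24, 2023 → Dec 24, 2024: 366 days (Feb 29, 2024 is in that span).
Dec 24, 2024 → Jan 24, 2025: 31 days (December has 31).
Jan 24, 2025 → Feb 24, 2025: 31 days (January has 31).
Feb 24, 2025 → Mar 24, 2025: 28 days (February has 28).
Mar 24, 2025 → Apr 24, 2025: 31 days (March has 31).
Apr 24, 2025 → May 24, 2025: 30 days (April has 30).
May 24, 2025 → Jun 24, 2025: 31 days (May has 31).
Jun 24, 2025 → Jul 24, 2025: 30 days (June has 30).
Jul 24, 2025 → Aug 24, 2025: 31 days (July has 31).
Aug 24, 2025 → Sep 24, 2025: 31 days (August has 31).
Sep 24, 2025 → Oct 24, 2025: 30 days (September has 30).
Oct 24, 2025 → Nov 7, 2025: 14 days.
Total: 1414 days.

1414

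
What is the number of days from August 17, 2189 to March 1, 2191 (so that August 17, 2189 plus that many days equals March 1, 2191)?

561

Aug 17, 2189 → Aug 17, 2190: 365 days.
Aug 17, 2190 → Sep 17, 2190: 31 days (August has 31).
Sep 17, 2190 → Oct 17, 2190: 30 days (September has 30).
Oct 17, 2190 → Nov 17, 2190: 31 days (October has 31).
Nov 17, 2190 → Dec 17, 2190: 30 days (November has 30).
Dec 17, 2190 → Jan 17, 2191: 31 days (December has 31).
Jan 17, 2191 → Feb 17, 2191: 31 days (January has 31).
Feb 17, 2191 → Mar 1, 2191: 12 days.
Total: 561 days.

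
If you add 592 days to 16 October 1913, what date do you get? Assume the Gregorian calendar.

May 31, 1915

+365 (one year) → Oct 16, 1914 (227 left).
Oct has 31 days: +16 → Nov 1, 1914 (211 left).
Nov has 30 days: +30 → Dec 1, 1914 (181 left).
Dec has 31 days: +31 → Jan 1, 1915 (150 left).
Jan has 31 days: +31 → Feb 1, 1915 (119 left).
Feb has 28 days: +28 → Mar 1, 1915 (91 left).
Mar has 31 days: +31 → Apr 1, 1915 (60 left).
Apr has 30 days: +30 → May 1, 1915 (30 left).
+30 → May 31, 1915.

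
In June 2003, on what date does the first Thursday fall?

June 1, 2003 is a Sunday.
The first Thursday is therefore June 5 (4 days later).

June 5, 2003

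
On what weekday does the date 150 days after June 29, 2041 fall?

Tuesday

First find the weekday of Jun 29, 2041. Doomsday rule: the anchor day for the 2000s is Tuesday. For year 41: 41÷12 = 3 r 5, and 5÷4 = 1, so 3+5+1 = 9.
Tuesday + 9 ≡ Thursday — that's 2041's doomsday.
In June the doomsday date is Jun 6.
Jun 29 is 23 days after Jun 6; 23 mod 7 = 2, so Thursday + 2 = Saturday.
150 mod 7 = 3, so 150 days after a Saturday is Saturday + 3 = Tuesday.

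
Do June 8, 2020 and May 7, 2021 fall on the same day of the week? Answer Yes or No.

From Jun 8, 2020 to May 7, 2021 is 333 days.
333 mod 7 = 4, so they are different weekdays.
(Jun 8, 2020 is a Monday; May 7, 2021 is a Friday.)

No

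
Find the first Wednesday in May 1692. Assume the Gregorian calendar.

May 7, 1692

May 1, 1692 is a Thursday.
The first Wednesday is therefore May 7 (6 days later).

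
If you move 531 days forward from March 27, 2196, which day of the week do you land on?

Mar 27, 2196 is a Sunday.
531 mod 7 = 6, so 531 days after a Sunday is Sunday + 6 = Saturday.

Saturday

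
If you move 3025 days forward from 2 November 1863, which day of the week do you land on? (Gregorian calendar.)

First find the weekday of Nov 2, 1863. Doomsday rule: the anchor day for the 1800s is Friday. For year 63: 63÷12 = 5 r 3, and 3÷4 = 0, so 5+3+0 = 8.
Friday + 8 ≡ Saturday — that's 1863's doomsday.
In November the doomsday date is Nov 7.
Nov 2 is 5 days before Nov 7; 5 mod 7 = 5, so Saturday − 5 = Monday.
3025 mod 7 = 1, so 3025 days after a Monday is Monday + 1 = Tuesday.

Tuesday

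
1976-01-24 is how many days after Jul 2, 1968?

Jul 2, 1968 → Jul 2, 1969: 365 days.
Jul 2, 1969 → Jul 2, 1970: 365 days.
Jul 2, 1970 → Jul 2, 1971: 365 days.
Jul 2, 1971 → Jul 2, 1972: 366 days (Feb 29, 1972 is in that span).
Jul 2, 1972 → Jul 2, 1973: 365 days.
Jul 2, 1973 → Jul 2, 1974: 365 days.
Jul 2, 1974 → Jul 2, 1975: 365 days.
Jul 2, 1975 → Aug 2, 1975: 31 days (July has 31).
Aug 2, 1975 → Sep 2, 1975: 31 days (August has 31).
Sep 2, 1975 → Oct 2, 1975: 30 days (September has 30).
Oct 2, 1975 → Nov 2, 1975: 31 days (October has 31).
Nov 2, 1975 → Dec 2, 1975: 30 days (November has 30).
Dec 2, 1975 → Jan 2, 1976: 31 days (December has 31).
Jan 2, 1976 → Jan 24, 1976: 22 days.
Total: 2762 days.

2762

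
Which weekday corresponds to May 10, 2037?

Sunday

January 1, 2037 is a Thursday.
Jan 1, 2037 → Feb 1, 2037: 31 days (January has 31).
Feb 1, 2037 → Mar 1, 2037: 28 days (February has 28).
Mar 1, 2037 → Apr 1, 2037: 31 days (March has 31).
Apr 1, 2037 → May 1, 2037: 30 days (April has 30).
May 1, 2037 → May 10, 2037: 9 days.
Total: 129 days.
129 mod 7 = 3, so Thursday + 3 = Sunday.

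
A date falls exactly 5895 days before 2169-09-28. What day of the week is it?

Wednesday

First find the weekday of Sep 28, 2169. Doomsday rule: the anchor day for the 2100s is Sunday. For year 69: 69÷12 = 5 r 9, and 9÷4 = 2, so 5+9+2 = 16.
Sunday + 16 ≡ Tuesday — that's 2169's doomsday.
In September the doomsday date is Sep 5.
Sep 28 is 23 days after Sep 5; 23 mod 7 = 2, so Tuesday + 2 = Thursday.
5895 mod 7 = 1, so 5895 days before a Thursday is Thursday − 1 = Wednesday.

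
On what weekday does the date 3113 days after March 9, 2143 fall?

Thursday

First find the weekday of Mar 9, 2143. Doomsday rule: the anchor day for the 2100s is Sunday. For year 43: 43÷12 = 3 r 7, and 7÷4 = 1, so 3+7+1 = 11.
Sunday + 11 ≡ Thursday — that's 2143's doomsday.
In March the doomsday date is Mar 14.
Mar 9 is 5 days before Mar 14; 5 mod 7 = 5, so Thursday − 5 = Saturday.
3113 mod 7 = 5, so 3113 days after a Saturday is Saturday + 5 = Thursday.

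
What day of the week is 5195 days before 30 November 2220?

Wednesday

Nov 30, 2220 is a Thursday.
5195 mod 7 = 1, so 5195 days before a Thursday is Thursday − 1 = Wednesday.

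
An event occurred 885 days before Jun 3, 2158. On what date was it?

December 31, 2155

−365 (one year) → Jun 3, 2157 (520 left).
−365 (one year) → Jun 3, 2156 (155 left).
−3 → May 31, 2156 (end of May, 31 days; 152 left).
−31 → Apr 30, 2156 (end of Apr, 30 days; 121 left).
−30 → Mar 31, 2156 (end of Mar, 31 days; 91 left).
−31 → Feb 29, 2156 (end of Feb, 29 days; 60 left).
−29 → Jan 31, 2156 (end of Jan, 31 days; 31 left).
−31 → Dec 31, 2155 (end of Dec, 31 days; 0 left).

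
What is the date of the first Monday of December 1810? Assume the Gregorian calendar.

December 1, 1810 is a Saturday.
The first Monday is therefore December 3 (2 days later).

December 3, 1810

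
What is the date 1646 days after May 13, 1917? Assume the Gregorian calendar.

November 14, 1921

+365 (one year) → May 13, 1918 (1281 left).
+365 (one year) → May 13, 1919 (916 left).
+366 (one year; includes Feb 29, 1920) → May 13, 1920 (550 left).
+365 (one year) → May 13, 1921 (185 left).
May has 31 days: +19 → Jun 1, 1921 (166 left).
Jun has 30 days: +30 → Jul 1, 1921 (136 left).
Jul has 31 days: +31 → Aug 1, 1921 (105 left).
Aug has 31 days: +31 → Sep 1, 1921 (74 left).
Sep has 30 days: +30 → Oct 1, 1921 (44 left).
Oct has 31 days: +31 → Nov 1, 1921 (13 left).
+13 → Nov 14, 1921.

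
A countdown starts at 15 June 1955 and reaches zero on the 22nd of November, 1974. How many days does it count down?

Jun 15, 1955 → Jun 15, 1956: 366 days (Feb 29, 1956 is in that span).
Jun 15, 1956 → Jun 15, 1957: 365 days.
Jun 15, 1957 → Jun 15, 1958: 365 days.
Jun 15, 1958 → Jun 15, 1959: 365 days.
Jun 15, 1959 → Jun 15, 1960: 366 days (Feb 29, 1960 is in that span).
Jun 15, 1960 → Jun 15, 1961: 365 days.
Jun 15, 1961 → Jun 15, 1962: 365 days.
Jun 15, 1962 → Jun 15, 1963: 365 days.
Jun 15, 1963 → Jun 15, 1964: 366 days (Feb 29, 1964 is in that span).
Jun 15, 1964 → Jun 15, 1965: 365 days.
Jun 15, 1965 → Jun 15, 1966: 365 days.
Jun 15, 1966 → Jun 15, 1967: 365 days.
Jun 15, 1967 → Jun 15, 1968: 366 days (Feb 29, 1968 is in that span).
Jun 15, 1968 → Jun 15, 1969: 365 days.
Jun 15, 1969 → Jun 15, 1970: 365 days.
Jun 15, 1970 → Jun 15, 1971: 365 days.
Jun 15, 1971 → Jun 15, 1972: 366 days (Feb 29, 1972 is in that span).
Jun 15, 1972 → Jun 15, 1973: 365 days.
Jun 15, 1973 → Jun 15, 1974: 365 days.
Jun 15, 1974 → Jul 15, 1974: 30 days (June has 30).
Jul 15, 1974 → Aug 15, 1974: 31 days (July has 31).
Aug 15, 1974 → Sep 15, 1974: 31 days (August has 31).
Sep 15, 1974 → Oct 15, 1974: 30 days (September has 30).
Oct 15, 1974 → Nov 15, 1974: 31 days (October has 31).
Nov 15, 1974 → Nov 22, 1974: 7 days.
Total: 7100 days.

7100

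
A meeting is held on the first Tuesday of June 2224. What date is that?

June 1, 2224 is a Tuesday.
The first Tuesday is therefore June 1 (same day).

June 1, 2224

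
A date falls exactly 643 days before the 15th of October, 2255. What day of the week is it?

Oct 15, 2255 is a Monday.
643 mod 7 = 6, so 643 days before a Monday is Monday − 6 = Tuesday.

Tuesday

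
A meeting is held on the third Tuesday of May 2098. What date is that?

May 1, 2098 is a Thursday.
The first Tuesday is therefore May 6 (5 days later).
The third Tuesday is 6 + 2×7 = May 20.

May 20, 2098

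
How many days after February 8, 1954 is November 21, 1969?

5765

Feb 8, 1954 → Feb 8, 1955: 365 days.
Feb 8, 1955 → Feb 8, 1956: 365 days.
Feb 8, 1956 → Feb 8, 1957: 366 days (Feb 29, 1956 is in that span).
Feb 8, 1957 → Feb 8, 1958: 365 days.
Feb 8, 1958 → Feb 8, 1959: 365 days.
Feb 8, 1959 → Feb 8, 1960: 365 days.
Feb 8, 1960 → Feb 8, 1961: 366 days (Feb 29, 1960 is in that span).
Feb 8, 1961 → Feb 8, 1962: 365 days.
Feb 8, 1962 → Feb 8, 1963: 365 days.
Feb 8, 1963 → Feb 8, 1964: 365 days.
Feb 8, 1964 → Feb 8, 1965: 366 days (Feb 29, 1964 is in that span).
Feb 8, 1965 → Feb 8, 1966: 365 days.
Feb 8, 1966 → Feb 8, 1967: 365 days.
Feb 8, 1967 → Feb 8, 1968: 365 days.
Feb 8, 1968 → Feb 8, 1969: 366 days (Feb 29, 1968 is in that span).
Feb 8, 1969 → Mar 8, 1969: 28 days (February has 28).
Mar 8, 1969 → Apr 8, 1969: 31 days (March has 31).
Apr 8, 1969 → May 8, 1969: 30 days (April has 30).
May 8, 1969 → Jun 8, 1969: 31 days (May has 31).
Jun 8, 1969 → Jul 8, 1969: 30 days (June has 30).
Jul 8, 1969 → Aug 8, 1969: 31 days (July has 31).
Aug 8, 1969 → Sep 8, 1969: 31 days (August has 31).
Sep 8, 1969 → Oct 8, 1969: 30 days (September has 30).
Oct 8, 1969 → Nov 8, 1969: 31 days (October has 31).
Nov 8, 1969 → Nov 21, 1969: 13 days.
Total: 5765 days.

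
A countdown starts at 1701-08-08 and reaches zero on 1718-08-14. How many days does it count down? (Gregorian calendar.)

6215

Aug 8, 1701 → Aug 8, 1702: 365 days.
Aug 8, 1702 → Aug 8, 1703: 365 days.
Aug 8, 1703 → Aug 8, 1704: 366 days (Feb 29, 1704 is in that span).
Aug 8, 1704 → Aug 8, 1705: 365 days.
Aug 8, 1705 → Aug 8, 1706: 365 days.
Aug 8, 1706 → Aug 8, 1707: 365 days.
Aug 8, 1707 → Aug 8, 1708: 366 days (Feb 29, 1708 is in that span).
Aug 8, 1708 → Aug 8, 1709: 365 days.
Aug 8, 1709 → Aug 8, 1710: 365 days.
Aug 8, 1710 → Aug 8, 1711: 365 days.
Aug 8, 1711 → Aug 8, 1712: 366 days (Feb 29, 1712 is in that span).
Aug 8, 1712 → Aug 8, 1713: 365 days.
Aug 8, 1713 → Aug 8, 1714: 365 days.
Aug 8, 1714 → Aug 8, 1715: 365 days.
Aug 8, 1715 → Aug 8, 1716: 366 days (Feb 29, 1716 is in that span).
Aug 8, 1716 → Aug 8, 1717: 365 days.
Aug 8, 1717 → Sep 8, 1717: 31 days (August has 31).
Sep 8, 1717 → Oct 8, 1717: 30 days (September has 30).
Oct 8, 1717 → Nov 8, 1717: 31 days (October has 31).
Nov 8, 1717 → Dec 8, 1717: 30 days (November has 30).
Dec 8, 1717 → Jan 8, 1718: 31 days (December has 31).
Jan 8, 1718 → Feb 8, 1718: 31 days (January has 31).
Feb 8, 1718 → Mar 8, 1718: 28 days (February has 28).
Mar 8, 1718 → Apr 8, 1718: 31 days (March has 31).
Apr 8, 1718 → May 8, 1718: 30 days (April has 30).
May 8, 1718 → Jun 8, 1718: 31 days (May has 31).
Jun 8, 1718 → Jul 8, 1718: 30 days (June has 30).
Jul 8, 1718 → Aug 8, 1718: 31 days (July has 31).
Aug 8, 1718 → Aug 14, 1718: 6 days.
Total: 6215 days.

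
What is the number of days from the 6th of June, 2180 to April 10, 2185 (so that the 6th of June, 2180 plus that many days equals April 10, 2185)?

1769

Jun 6, 2180 → Jun 6, 2181: 365 days.
Jun 6, 2181 → Jun 6, 2182: 365 days.
Jun 6, 2182 → Jun 6, 2183: 365 days.
Jun 6, 2183 → Jun 6, 2184: 366 days (Feb 29, 2184 is in that span).
Jun 6, 2184 → Jul 6, 2184: 30 days (June has 30).
Jul 6, 2184 → Aug 6, 2184: 31 days (July has 31).
Aug 6, 2184 → Sep 6, 2184: 31 days (August has 31).
Sep 6, 2184 → Oct 6, 2184: 30 days (September has 30).
Oct 6, 2184 → Nov 6, 2184: 31 days (October has 31).
Nov 6, 2184 → Dec 6, 2184: 30 days (November has 30).
Dec 6, 2184 → Jan 6, 2185: 31 days (December has 31).
Jan 6, 2185 → Feb 6, 2185: 31 days (January has 31).
Feb 6, 2185 → Mar 6, 2185: 28 days (February has 28).
Mar 6, 2185 → Apr 6, 2185: 31 days (March has 31).
Apr 6, 2185 → Apr 10, 2185: 4 days.
Total: 1769 days.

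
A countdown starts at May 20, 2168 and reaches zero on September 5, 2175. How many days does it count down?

May 20, 2168 → May 20, 2169: 365 days.
May 20, 2169 → May 20, 2170: 365 days.
May 20, 2170 → May 20, 2171: 365 days.
May 20, 2171 → May 20, 2172: 366 days (Feb 29, 2172 is in that span).
May 20, 2172 → May 20, 2173: 365 days.
May 20, 2173 → May 20, 2174: 365 days.
May 20, 2174 → May 20, 2175: 365 days.
May 20, 2175 → Jun 20, 2175: 31 days (May has 31).
Jun 20, 2175 → Jul 20, 2175: 30 days (June has 30).
Jul 20, 2175 → Aug 20, 2175: 31 days (July has 31).
Aug 20, 2175 → Sep 5, 2175: 16 days.
Total: 2664 days.

2664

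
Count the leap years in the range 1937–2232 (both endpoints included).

72

Multiples of 4 in [1937,2232]: 74.
Of those, multiples of 100: 3 (not leap unless ÷400).
Multiples of 400: 1.
Leap years = 74 − 3 + 1 = 72.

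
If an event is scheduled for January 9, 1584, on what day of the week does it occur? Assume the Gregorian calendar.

Monday

Doomsday rule: the anchor day for the 1500s is Wednesday. For year 84: 84÷12 = 7 r 0, and 0÷4 = 0, so 7+0+0 = 7.
Wednesday + 7 ≡ Wednesday — that's 1584's doomsday.
In January the doomsday date is Jan 4 (1584 is a leap year (divisible by 4)).
Jan 9 is 5 days after Jan 4; 5 mod 7 = 5, so Wednesday + 5 = Monday.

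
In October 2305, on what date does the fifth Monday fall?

October 1, 2305 is a Sunday.
The first Monday is therefore October 2 (1 days later).
The fifth Monday is 2 + 4×7 = October 30.

October 30, 2305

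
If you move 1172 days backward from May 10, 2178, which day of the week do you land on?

Thursday

First find the weekday of May 10, 2178. Doomsday rule: the anchor day for the 2100s is Sunday. For year 78: 78÷12 = 6 r 6, and 6÷4 = 1, so 6+6+1 = 13.
Sunday + 13 ≡ Saturday — that's 2178's doomsday.
In May the doomsday date is May 9.
May 10 is 1 day after May 9; 1 mod 7 = 1, so Saturday + 1 = Sunday.
1172 mod 7 = 3, so 1172 days before a Sunday is Sunday − 3 = Thursday.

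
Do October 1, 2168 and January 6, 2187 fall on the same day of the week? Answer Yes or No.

From Oct 1, 2168 to Jan 6, 2187 is 6671 days.
6671 mod 7 = 0, so they are the same weekday.
(Oct 1, 2168 is a Saturday; Jan 6, 2187 is a Saturday.)

Yes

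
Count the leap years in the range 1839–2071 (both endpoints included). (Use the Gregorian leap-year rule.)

57

Multiples of 4 in [1839,2071]: 58.
Of those, multiples of 100: 2 (not leap unless ÷400).
Multiples of 400: 1.
Leap years = 58 − 2 + 1 = 57.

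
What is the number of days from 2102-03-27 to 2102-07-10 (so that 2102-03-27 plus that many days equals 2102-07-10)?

Mar 27, 2102 → Apr 27, 2102: 31 days (March has 31).
Apr 27, 2102 → May 27, 2102: 30 days (April has 30).
May 27, 2102 → Jun 27, 2102: 31 days (May has 31).
Jun 27, 2102 → Jul 10, 2102: 13 days.
Total: 105 days.

105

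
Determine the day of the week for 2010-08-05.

Doomsday rule: the anchor day for the 2000s is Tuesday. For year 10: 10÷12 = 0 r 10, and 10÷4 = 2, so 0+10+2 = 12.
Tuesday + 12 ≡ Sunday — that's 2010's doomsday.
In August the doomsday date is Aug 8.
Aug 5 is 3 days before Aug 8; 3 mod 7 = 3, so Sunday − 3 = Thursday.

Thursday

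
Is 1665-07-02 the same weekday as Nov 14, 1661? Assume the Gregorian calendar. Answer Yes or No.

No

From Nov 14, 1661 to Jul 2, 1665 is 1326 days.
1326 mod 7 = 3, so they are different weekdays.
(Nov 14, 1661 is a Monday; Jul 2, 1665 is a Thursday.)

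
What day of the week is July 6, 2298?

Wednesday

Doomsday rule: the anchor day for the 2200s is Friday. For year 98: 98÷12 = 8 r 2, and 2÷4 = 0, so 8+2+0 = 10.
Friday + 10 ≡ Monday — that's 2298's doomsday.
In July the doomsday date is Jul 11.
Jul 6 is 5 days before Jul 11; 5 mod 7 = 5, so Monday − 5 = Wednesday.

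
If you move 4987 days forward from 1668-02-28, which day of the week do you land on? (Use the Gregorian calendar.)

Feb 28, 1668 is a Tuesday.
4987 mod 7 = 3, so 4987 days after a Tuesday is Tuesday + 3 = Friday.

Friday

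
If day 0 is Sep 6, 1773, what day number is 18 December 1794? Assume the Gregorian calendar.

7773

Sep 6, 1773 → Sep 6, 1774: 365 days.
Sep 6, 1774 → Sep 6, 1775: 365 days.
Sep 6, 1775 → Sep 6, 1776: 366 days (Feb 29, 1776 is in that span).
Sep 6, 1776 → Sep 6, 1777: 365 days.
Sep 6, 1777 → Sep 6, 1778: 365 days.
Sep 6, 1778 → Sep 6, 1779: 365 days.
Sep 6, 1779 → Sep 6, 1780: 366 days (Feb 29, 1780 is in that span).
Sep 6, 1780 → Sep 6, 1781: 365 days.
Sep 6, 1781 → Sep 6, 1782: 365 days.
Sep 6, 1782 → Sep 6, 1783: 365 days.
Sep 6, 1783 → Sep 6, 1784: 366 days (Feb 29, 1784 is in that span).
Sep 6, 1784 → Sep 6, 1785: 365 days.
Sep 6, 1785 → Sep 6, 1786: 365 days.
Sep 6, 1786 → Sep 6, 1787: 365 days.
Sep 6, 1787 → Sep 6, 1788: 366 days (Feb 29, 1788 is in that span).
Sep 6, 1788 → Sep 6, 1789: 365 days.
Sep 6, 1789 → Sep 6, 1790: 365 days.
Sep 6, 1790 → Sep 6, 1791: 365 days.
Sep 6, 1791 → Sep 6, 1792: 366 days (Feb 29, 1792 is in that span).
Sep 6, 1792 → Sep 6, 1793: 365 days.
Sep 6, 1793 → Sep 6, 1794: 365 days.
Sep 6, 1794 → Oct 6, 1794: 30 days (September has 30).
Oct 6, 1794 → Nov 6, 1794: 31 days (October has 31).
Nov 6, 1794 → Dec 6, 1794: 30 days (November has 30).
Dec 6, 1794 → Dec 18, 1794: 12 days.
Total: 7773 days.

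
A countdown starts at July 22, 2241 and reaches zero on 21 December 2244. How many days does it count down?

Jul 22, 2241 → Jul 22, 2242: 365 days.
Jul 22, 2242 → Jul 22, 2243: 365 days.
Jul 22, 2243 → Jul 22, 2244: 366 days (Feb 29, 2244 is in that span).
Jul 22, 2244 → Aug 22, 2244: 31 days (July has 31).
Aug 22, 2244 → Sep 22, 2244: 31 days (August has 31).
Sep 22, 2244 → Oct 22, 2244: 30 days (September has 30).
Oct 22, 2244 → Nov 22, 2244: 31 days (October has 31).
Nov 22, 2244 → Dec 21, 2244: 29 days.
Total: 1248 days.

1248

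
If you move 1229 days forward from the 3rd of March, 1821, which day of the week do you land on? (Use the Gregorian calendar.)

First find the weekday of Mar 3, 1821. Doomsday rule: the anchor day for the 1800s is Friday. For year 21: 21÷12 = 1 r 9, and 9÷4 = 2, so 1+9+2 = 12.
Friday + 12 ≡ Wednesday — that's 1821's doomsday.
In March the doomsday date is Mar 14.
Mar 3 is 11 days before Mar 14; 11 mod 7 = 4, so Wednesday − 4 = Saturday.
1229 mod 7 = 4, so 1229 days after a Saturday is Saturday + 4 = Wednesday.

Wednesday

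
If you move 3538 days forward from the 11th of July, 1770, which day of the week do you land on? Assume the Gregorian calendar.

First find the weekday of Jul 11, 1770. Doomsday rule: the anchor day for the 1700s is Sunday. For year 70: 70÷12 = 5 r 10, and 10÷4 = 2, so 5+10+2 = 17.
Sunday + 17 ≡ Wednesday — that's 1770's doomsday.
In July the doomsday date is Jul 11.
Jul 11 is the doomsday itself: Wednesday.
3538 mod 7 = 3, so 3538 days after a Wednesday is Wednesday + 3 = Saturday.

Saturday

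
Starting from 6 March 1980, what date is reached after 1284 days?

September 11, 1983

+365 (one year) → Mar 6, 1981 (919 left).
+365 (one year) → Mar 6, 1982 (554 left).
+365 (one year) → Mar 6, 1983 (189 left).
Mar has 31 days: +26 → Apr 1, 1983 (163 left).
Apr has 30 days: +30 → May 1, 1983 (133 left).
May has 31 days: +31 → Jun 1, 1983 (102 left).
Jun has 30 days: +30 → Jul 1, 1983 (72 left).
Jul has 31 days: +31 → Aug 1, 1983 (41 left).
Aug has 31 days: +31 → Sep 1, 1983 (10 left).
+10 → Sep 11, 1983.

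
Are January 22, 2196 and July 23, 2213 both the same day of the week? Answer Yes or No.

Yes

From Jan 22, 2196 to Jul 23, 2213 is 6391 days.
6391 mod 7 = 0, so they are the same weekday.
(Jan 22, 2196 is a Friday; Jul 23, 2213 is a Friday.)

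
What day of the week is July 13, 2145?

Tuesday

Doomsday rule: the anchor day for the 2100s is Sunday. For year 45: 45÷12 = 3 r 9, and 9÷4 = 2, so 3+9+2 = 14.
Sunday + 14 ≡ Sunday — that's 2145's doomsday.
In July the doomsday date is Jul 11.
Jul 13 is 2 days after Jul 11; 2 mod 7 = 2, so Sunday + 2 = Tuesday.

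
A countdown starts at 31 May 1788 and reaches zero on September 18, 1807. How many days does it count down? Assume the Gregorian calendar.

May 31, 1788 → May 31, 1789: 365 days.
May 31, 1789 → May 31, 1790: 365 days.
May 31, 1790 → May 31, 1791: 365 days.
May 31, 1791 → May 31, 1792: 366 days (Feb 29, 1792 is in that span).
May 31, 1792 → May 31, 1793: 365 days.
May 31, 1793 → May 31, 1794: 365 days.
May 31, 1794 → May 31, 1795: 365 days.
May 31, 1795 → May 31, 1796: 366 days (Feb 29, 1796 is in that span).
May 31, 1796 → May 31, 1797: 365 days.
May 31, 1797 → May 31, 1798: 365 days.
May 31, 1798 → May 31, 1799: 365 days.
May 31, 1799 → May 31, 1800: 365 days.
May 31, 1800 → May 31, 1801: 365 days.
May 31, 1801 → May 31, 1802: 365 days.
May 31, 1802 → May 31, 1803: 365 days.
May 31, 1803 → May 31, 1804: 366 days (Feb 29, 1804 is in that span).
May 31, 1804 → May 31, 1805: 365 days.
May 31, 1805 → May 31, 1806: 365 days.
May 31, 1806 → May 31, 1807: 365 days.
May 31, 1807 → Jun 30, 1807: 30 days (May has 31).
Jun 30, 1807 → Jul 30, 1807: 30 days (June has 30).
Jul 30, 1807 → Aug 30, 1807: 31 days (July has 31).
Aug 30, 1807 → Sep 18, 1807: 19 days.
Total: 7048 days.

7048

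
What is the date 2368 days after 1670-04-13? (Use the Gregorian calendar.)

+365 (one year) → Apr 13, 1671 (2003 left).
+366 (one year; includes Feb 29, 1672) → Apr 13, 1672 (1637 left).
+365 (one year) → Apr 13, 1673 (1272 left).
+365 (one year) → Apr 13, 1674 (907 left).
+365 (one year) → Apr 13, 1675 (542 left).
+366 (one year; includes Feb 29, 1676) → Apr 13, 1676 (176 left).
Apr has 30 days: +18 → May 1, 1676 (158 left).
May has 31 days: +31 → Jun 1, 1676 (127 left).
Jun has 30 days: +30 → Jul 1, 1676 (97 left).
Jul has 31 days: +31 → Aug 1, 1676 (66 left).
Aug has 31 days: +31 → Sep 1, 1676 (35 left).
Sep has 30 days: +30 → Oct 1, 1676 (5 left).
+5 → Oct 6, 1676.

October 6, 1676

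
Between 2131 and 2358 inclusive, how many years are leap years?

55

Multiples of 4 in [2131,2358]: 57.
Of those, multiples of 100: 2 (not leap unless ÷400).
Multiples of 400: 0.
Leap years = 57 − 2 + 0 = 55.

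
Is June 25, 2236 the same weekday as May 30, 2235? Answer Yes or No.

From May 30, 2235 to Jun 25, 2236 is 392 days.
392 mod 7 = 0, so they are the same weekday.
(May 30, 2235 is a Saturday; Jun 25, 2236 is a Saturday.)

Yes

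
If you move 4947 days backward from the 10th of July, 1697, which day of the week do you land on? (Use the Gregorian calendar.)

Friday

Jul 10, 1697 is a Wednesday.
4947 mod 7 = 5, so 4947 days before a Wednesday is Wednesday − 5 = Friday.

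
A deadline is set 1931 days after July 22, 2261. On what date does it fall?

+365 (one year) → Jul 22, 2262 (1566 left).
+365 (one year) → Jul 22, 2263 (1201 left).
+366 (one year; includes Feb 29, 2264) → Jul 22, 2264 (835 left).
+365 (one year) → Jul 22, 2265 (470 left).
+365 (one year) → Jul 22, 2266 (105 left).
Jul has 31 days: +10 → Aug 1, 2266 (95 left).
Aug has 31 days: +31 → Sep 1, 2266 (64 left).
Sep has 30 days: +30 → Oct 1, 2266 (34 left).
Oct has 31 days: +31 → Nov 1, 2266 (3 left).
+3 → Nov 4, 2266.

November 4, 2266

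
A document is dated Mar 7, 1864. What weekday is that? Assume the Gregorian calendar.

Doomsday rule: the anchor day for the 1800s is Friday. For year 64: 64÷12 = 5 r 4, and 4÷4 = 1, so 5+4+1 = 10.
Friday + 10 ≡ Monday — that's 1864's doomsday.
In March the doomsday date is Mar 14.
Mar 7 is 7 days before Mar 14; 7 mod 7 = 0, so Monday − 0 = Monday.

Monday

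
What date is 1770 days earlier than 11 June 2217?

August 6, 2212

−365 (one year) → Jun 11, 2216 (1405 left).
−366 (one year; includes Feb 29, 2216) → Jun 11, 2215 (1039 left).
−365 (one year) → Jun 11, 2214 (674 left).
−365 (one year) → Jun 11, 2213 (309 left).
−11 → May 31, 2213 (end of May, 31 days; 298 left).
−31 → Apr 30, 2213 (end of Apr, 30 days; 267 left).
−30 → Mar 31, 2213 (end of Mar, 31 days; 237 left).
−31 → Feb 28, 2213 (end of Feb, 28 days; 206 left).
−28 → Jan 31, 2213 (end of Jan, 31 days; 178 left).
−31 → Dec 31, 2212 (end of Dec, 31 days; 147 left).
−31 → Nov 30, 2212 (end of Nov, 30 days; 116 left).
−30 → Oct 31, 2212 (end of Oct, 31 days; 86 left).
−31 → Sep 30, 2212 (end of Sep, 30 days; 55 left).
−30 → Aug 31, 2212 (end of Aug, 31 days; 25 left).
−25 → Aug 6, 2212.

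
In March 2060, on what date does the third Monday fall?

March 15, 2060

March 1, 2060 is a Monday.
The first Monday is therefore March 1 (same day).
The third Monday is 1 + 2×7 = March 15.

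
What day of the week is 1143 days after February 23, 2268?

Tuesday

Feb 23, 2268 is a Sunday.
1143 mod 7 = 2, so 1143 days after a Sunday is Sunday + 2 = Tuesday.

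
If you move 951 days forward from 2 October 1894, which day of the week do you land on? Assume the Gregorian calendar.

Monday

Oct 2, 1894 is a Tuesday.
951 mod 7 = 6, so 951 days after a Tuesday is Tuesday + 6 = Monday.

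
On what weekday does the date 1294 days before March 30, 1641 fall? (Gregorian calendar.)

First find the weekday of Mar 30, 1641. Doomsday rule: the anchor day for the 1600s is Tuesday. For year 41: 41÷12 = 3 r 5, and 5÷4 = 1, so 3+5+1 = 9.
Tuesday + 9 ≡ Thursday — that's 1641's doomsday.
In March the doomsday date is Mar 14.
Mar 30 is 16 days after Mar 14; 16 mod 7 = 2, so Thursday + 2 = Saturday.
1294 mod 7 = 6, so 1294 days before a Saturday is Saturday − 6 = Sunday.

Sunday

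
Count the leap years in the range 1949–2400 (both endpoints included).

Multiples of 4 in [1949,2400]: 113.
Of those, multiples of 100: 5 (not leap unless ÷400).
Multiples of 400: 2.
Leap years = 113 − 5 + 2 = 110.

110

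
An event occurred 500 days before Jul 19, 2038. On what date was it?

−365 (one year) → Jul 19, 2037 (135 left).
−19 → Jun 30, 2037 (end of Jun, 30 days; 116 left).
−30 → May 31, 2037 (end of May, 31 days; 86 left).
−31 → Apr 30, 2037 (end of Apr, 30 days; 55 left).
−30 → Mar 31, 2037 (end of Mar, 31 days; 25 left).
−25 → Mar 6, 2037.

March 6, 2037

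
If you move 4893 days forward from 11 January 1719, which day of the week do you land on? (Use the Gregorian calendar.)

Jan 11, 1719 is a Wednesday.
4893 mod 7 = 0, so 4893 days after a Wednesday is Wednesday + 0 = Wednesday.

Wednesday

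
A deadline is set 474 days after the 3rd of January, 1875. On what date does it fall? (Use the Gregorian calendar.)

April 21, 1876

+365 (one year) → Jan 3, 1876 (109 left).
Jan has 31 days: +29 → Feb 1, 1876 (80 left).
Feb has 29 days: +29 → Mar 1, 1876 (51 left).
Mar has 31 days: +31 → Apr 1, 1876 (20 left).
+20 → Apr 21, 1876.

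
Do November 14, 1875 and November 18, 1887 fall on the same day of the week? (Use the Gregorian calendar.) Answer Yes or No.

From Nov 14, 1875 to Nov 18, 1887 is 4387 days.
4387 mod 7 = 5, so they are different weekdays.
(Nov 14, 1875 is a Sunday; Nov 18, 1887 is a Friday.)

No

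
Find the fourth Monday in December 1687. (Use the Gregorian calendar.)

December 22, 1687

December 1, 1687 is a Monday.
The first Monday is therefore December 1 (same day).
The fourth Monday is 1 + 3×7 = December 22.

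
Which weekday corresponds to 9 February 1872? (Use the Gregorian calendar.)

Friday

Doomsday rule: the anchor day for the 1800s is Friday. For year 72: 72÷12 = 6 r 0, and 0÷4 = 0, so 6+0+0 = 6.
Friday + 6 ≡ Thursday — that's 1872's doomsday.
In February the doomsday date is Feb 29 (1872 is a leap year (divisible by 4)).
Feb 9 is 20 days before Feb 29; 20 mod 7 = 6, so Thursday − 6 = Friday.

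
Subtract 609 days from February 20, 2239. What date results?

−365 (one year) → Feb 20, 2238 (244 left).
−20 → Jan 31, 2238 (end of Jan, 31 days; 224 left).
−31 → Dec 31, 2237 (end of Dec, 31 days; 193 left).
−31 → Nov 30, 2237 (end of Nov, 30 days; 162 left).
−30 → Oct 31, 2237 (end of Oct, 31 days; 132 left).
−31 → Sep 30, 2237 (end of Sep, 30 days; 101 left).
−30 → Aug 31, 2237 (end of Aug, 31 days; 71 left).
−31 → Jul 31, 2237 (end of Jul, 31 days; 40 left).
−31 → Jun 30, 2237 (end of Jun, 30 days; 9 left).
−9 → Jun 21, 2237.

June 21, 2237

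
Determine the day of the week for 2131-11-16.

Friday

Doomsday rule: the anchor day for the 2100s is Sunday. For year 31: 31÷12 = 2 r 7, and 7÷4 = 1, so 2+7+1 = 10.
Sunday + 10 ≡ Wednesday — that's 2131's doomsday.
In November the doomsday date is Nov 7.
Nov 16 is 9 days after Nov 7; 9 mod 7 = 2, so Wednesday + 2 = Friday.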